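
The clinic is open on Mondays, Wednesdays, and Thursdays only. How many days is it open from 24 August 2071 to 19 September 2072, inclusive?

24 August 2071 is a Monday.
The range spans 393 days (inclusive of both endpoints).
393 = 7 × 56 + 1, so there are 56 full weeks plus 1 extra day.
Each full week contributes 3 days from the set (Mon, Wed, Thu): 56 × 3 = 168.
The 1 extra day is Monday — 1 of them qualifies.
Total: 168 + 1 = 169.

169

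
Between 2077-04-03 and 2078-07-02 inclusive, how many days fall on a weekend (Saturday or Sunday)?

131

2077-04-03 is a Saturday.
That's 456 days from start to end, counting both.
456 = 7 × 65 + 1, so there are 65 full weeks plus 1 extra day.
Each full week contributes 2 weekend days (Sat, Sun): 65 × 2 = 130.
The 1 extra day is Sat — 1 of them qualifies.
Total: 130 + 1 = 131.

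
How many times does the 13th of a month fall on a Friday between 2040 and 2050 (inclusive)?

Friday-the-13ths by year:
2040: Jan, Apr, Jul
2041: Sep, Dec
2042: Jun
2043: Feb, Mar, Nov
2044: May
2045: Jan, Oct
2046: Apr, Jul
2047: Sep, Dec
2048: Mar, Nov
2049: Aug
2050: May

20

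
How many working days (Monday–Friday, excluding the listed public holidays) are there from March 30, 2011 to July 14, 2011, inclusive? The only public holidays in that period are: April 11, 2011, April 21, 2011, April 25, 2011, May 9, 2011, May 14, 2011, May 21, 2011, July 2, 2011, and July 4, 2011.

March 30, 2011 is a Wednesday.
From March 30, 2011 to July 14, 2011 is 107 days inclusive.
107 = 7 × 15 + 2, so there are 15 full weeks plus 2 extra days.
Each full week contributes 5 weekdays (Mon–Fri): 15 × 5 = 75.
The 2 extra days are Wednesday, Thursday — 2 of them qualify.
Total: 75 + 2 = 77.
Holidays: April 11, 2011 (Mon); April 21, 2011 (Thu); April 25, 2011 (Mon); May 9, 2011 (Mon); May 14, 2011 (Sat); May 21, 2011 (Sat); July 2, 2011 (Sat); July 4, 2011 (Mon).
5 of the 8 holidays fall on weekdays; the rest are weekends and were already excluded.
Business days: 77 − 5 = 72.

72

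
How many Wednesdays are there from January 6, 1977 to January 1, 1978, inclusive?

51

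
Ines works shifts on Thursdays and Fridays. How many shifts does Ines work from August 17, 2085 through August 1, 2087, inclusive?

205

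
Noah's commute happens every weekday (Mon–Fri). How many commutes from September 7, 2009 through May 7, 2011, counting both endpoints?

September 7, 2009 is a Monday.
That's 608 days from start to end, counting both.
608 = 7 × 86 + 6, so there are 86 full weeks plus 6 extra days.
Each full week contributes 5 weekdays (Mon–Fri): 86 × 5 = 430.
The 6 extra days are Monday, Tuesday, Wednesday, Thursday, Friday, Saturday — 5 of them qualify.
Total: 430 + 5 = 435.

435 weekdays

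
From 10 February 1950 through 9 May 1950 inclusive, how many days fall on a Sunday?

10 February 1950 is a Friday.
That's 89 days from start to end, counting both.
89 = 7 × 12 + 5, so there are 12 full weeks plus 5 extra days.
Each full week contributes one Sunday: 12 so far.
The 5 extra days are Fri, Sat, Sun, Mon, Tue — 1 of them qualifies.
Total: 12 + 1 = 13.

13 Sundays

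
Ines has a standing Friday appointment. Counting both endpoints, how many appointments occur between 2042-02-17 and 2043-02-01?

50 Fridays

2042-02-17 is a Monday.
The range spans 350 days (inclusive of both endpoints).
350 = 7 × 50, so the span is exactly 50 full weeks.
Each full week contributes one Friday: 50 so far.
Total: 50.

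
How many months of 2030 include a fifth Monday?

A month has five Mondays exactly when Monday falls within its first (length − 28) days.
Jan: 31 days, starts Tue → 5 of Tue, Wed, Thu
Feb: 28 days, starts Fri → 5 of (none)
Mar: 31 days, starts Fri → 5 of Fri, Sat, Sun
Apr: 30 days, starts Mon → 5 of Mon, Tue ✓
May: 31 days, starts Wed → 5 of Wed, Thu, Fri
Jun: 30 days, starts Sat → 5 of Sat, Sun
Jul: 31 days, starts Mon → 5 of Mon, Tue, Wed ✓
Aug: 31 days, starts Thu → 5 of Thu, Fri, Sat
Sep: 30 days, starts Sun → 5 of Sun, Mon ✓
Oct: 31 days, starts Tue → 5 of Tue, Wed, Thu
Nov: 30 days, starts Fri → 5 of Fri, Sat
Dec: 31 days, starts Sun → 5 of Sun, Mon, Tue ✓
Months with five Mondays: Apr, Jul, Sep, Dec.

4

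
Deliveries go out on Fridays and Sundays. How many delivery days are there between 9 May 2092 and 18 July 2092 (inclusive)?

9 May 2092 is a Friday.
The range spans 71 days (inclusive of both endpoints).
71 = 7 × 10 + 1, so there are 10 full weeks plus 1 extra day.
Each full week contributes 2 days from the set (Fri, Sun): 10 × 2 = 20.
The 1 extra day is Fri — 1 of them qualifies.
Total: 20 + 1 = 21.

21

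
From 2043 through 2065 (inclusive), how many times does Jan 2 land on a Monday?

Day of week of January 2 in each year:
2043: Fri, 2044: Sat, 2045: Mon ✓, 2046: Tue, 2047: Wed, 2048: Thu, 2049: Sat, 2050: Sun, 2051: Mon ✓, 2052: Tue, 2053: Thu, 2054: Fri, 2055: Sat, 2056: Sun, 2057: Tue, 2058: Wed, 2059: Thu, 2060: Fri, 2061: Sun, 2062: Mon ✓, 2063: Tue, 2064: Wed, 2065: Fri
Mondays: 2045, 2051, 2062.

3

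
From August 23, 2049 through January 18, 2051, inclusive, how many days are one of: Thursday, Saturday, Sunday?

219

August 23, 2049 is a Monday.
That's 514 days from start to end, counting both.
514 = 7 × 73 + 3, so there are 73 full weeks plus 3 extra days.
Each full week contributes 3 days from the set (Thu, Sat, Sun): 73 × 3 = 219.
The 3 extra days are Mon, Tue, Wed — none qualify.
Total: 219 + 0 = 219.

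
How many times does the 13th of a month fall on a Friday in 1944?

1

The 13th falls on a Friday when the month's 13th has weekday Fri.
Jan 13 is Thu; Feb 13 is Sun; Mar 13 is Mon; Apr 13 is Thu; May 13 is Sat; Jun 13 is Tue; Jul 13 is Thu; Aug 13 is Sun; Sep 13 is Wed; Oct 13 is Fri ✓; Nov 13 is Mon; Dec 13 is Wed.
Friday the 13ths: Oct.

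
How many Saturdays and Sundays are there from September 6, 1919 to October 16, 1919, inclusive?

September 6, 1919 is a Saturday.
The range spans 41 days (inclusive of both endpoints).
41 = 7 × 5 + 6, so there are 5 full weeks plus 6 extra days.
Each full week contributes 2 weekend days (Sat, Sun): 5 × 2 = 10.
The 6 extra days are Sat, Sun, Mon, Tue, Wed, Thu — 2 of them qualify.
Total: 10 + 2 = 12.

12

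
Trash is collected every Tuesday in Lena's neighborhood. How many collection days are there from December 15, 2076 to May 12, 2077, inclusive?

December 15, 2076 is a Tuesday.
That's 149 days from start to end, counting both.
149 = 7 × 21 + 2, so there are 21 full weeks plus 2 extra days.
Each full week contributes one Tuesday: 21 so far.
The 2 extra days are Tue, Wed — 1 of them qualifies.
Total: 21 + 1 = 22.

22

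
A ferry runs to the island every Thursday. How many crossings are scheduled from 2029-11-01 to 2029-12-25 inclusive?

2029-11-01 is a Thursday.
The range spans 55 days (inclusive of both endpoints).
55 = 7 × 7 + 6, so there are 7 full weeks plus 6 extra days.
Each full week contributes one Thursday: 7 so far.
The 6 extra days are Thursday, Friday, Saturday, Sunday, Monday, Tuesday — 1 of them qualifies.
Total: 7 + 1 = 8.

8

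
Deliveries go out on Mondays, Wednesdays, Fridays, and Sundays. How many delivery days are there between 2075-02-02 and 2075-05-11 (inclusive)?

2075-02-02 is a Saturday.
That's 99 days from start to end, counting both.
99 = 7 × 14 + 1, so there are 14 full weeks plus 1 extra day.
Each full week contributes 4 days from the set (Mon, Wed, Fri, Sun): 14 × 4 = 56.
The 1 extra day is Sat — none qualify.
Total: 56 + 0 = 56.

56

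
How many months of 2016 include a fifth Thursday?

4

A month has five Thursdays exactly when Thursday falls within its first (length − 28) days.
Jan: 31 days, starts Fri → 5 of Fri, Sat, Sun
Feb: 29 days, starts Mon → 5 of Mon
Mar: 31 days, starts Tue → 5 of Tue, Wed, Thu ✓
Apr: 30 days, starts Fri → 5 of Fri, Sat
May: 31 days, starts Sun → 5 of Sun, Mon, Tue
Jun: 30 days, starts Wed → 5 of Wed, Thu ✓
Jul: 31 days, starts Fri → 5 of Fri, Sat, Sun
Aug: 31 days, starts Mon → 5 of Mon, Tue, Wed
Sep: 30 days, starts Thu → 5 of Thu, Fri ✓
Oct: 31 days, starts Sat → 5 of Sat, Sun, Mon
Nov: 30 days, starts Tue → 5 of Tue, Wed
Dec: 31 days, starts Thu → 5 of Thu, Fri, Sat ✓
Months with five Thursdays: Mar, Jun, Sep, Dec.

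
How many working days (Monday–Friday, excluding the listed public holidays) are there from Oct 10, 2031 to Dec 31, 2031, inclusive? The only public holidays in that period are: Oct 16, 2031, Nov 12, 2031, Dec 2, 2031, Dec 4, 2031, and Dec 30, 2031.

Oct 10, 2031 is a Friday.
From Oct 10, 2031 to Dec 31, 2031 is 83 days inclusive.
83 = 7 × 11 + 6, so there are 11 full weeks plus 6 extra days.
Each full week contributes 5 weekdays (Mon–Fri): 11 × 5 = 55.
The 6 extra days are Friday, Saturday, Sunday, Monday, Tuesday, Wednesday — 4 of them qualify.
Total: 55 + 4 = 59.
Holidays: Oct 16, 2031 (Thu); Nov 12, 2031 (Wed); Dec 2, 2031 (Tue); Dec 4, 2031 (Thu); Dec 30, 2031 (Tue).
All 5 holidays fall on weekdays, so subtract 5.
Business days: 59 − 5 = 54.

54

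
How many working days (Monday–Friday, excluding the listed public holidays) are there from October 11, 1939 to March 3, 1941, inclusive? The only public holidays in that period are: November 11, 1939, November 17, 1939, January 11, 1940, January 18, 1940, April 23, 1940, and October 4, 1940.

October 11, 1939 is a Wednesday.
That's 510 days from start to end, counting both.
510 = 7 × 72 + 6, so there are 72 full weeks plus 6 extra days.
Each full week contributes 5 weekdays (Mon–Fri): 72 × 5 = 360.
The 6 extra days are Wed, Thu, Fri, Sat, Sun, Mon — 4 of them qualify.
Total: 360 + 4 = 364.
Holidays: November 11, 1939 (Sat); November 17, 1939 (Fri); January 11, 1940 (Thu); January 18, 1940 (Thu); April 23, 1940 (Tue); October 4, 1940 (Fri).
5 of the 6 holidays fall on weekdays; the rest are weekends and were already excluded.
Business days: 364 − 5 = 359.

359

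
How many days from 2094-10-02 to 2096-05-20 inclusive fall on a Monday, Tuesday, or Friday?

255

2094-10-02 is a Saturday.
The range spans 597 days (inclusive of both endpoints).
597 = 7 × 85 + 2, so there are 85 full weeks plus 2 extra days.
Each full week contributes 3 days from the set (Mon, Tue, Fri): 85 × 3 = 255.
The 2 extra days are Sat, Sun — none qualify.
Total: 255 + 0 = 255.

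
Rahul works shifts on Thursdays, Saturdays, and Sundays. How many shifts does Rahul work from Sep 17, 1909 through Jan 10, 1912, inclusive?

362

Sep 17, 1909 is a Friday.
The range spans 846 days (inclusive of both endpoints).
846 = 7 × 120 + 6, so there are 120 full weeks plus 6 extra days.
Each full week contributes 3 days from the set (Thu, Sat, Sun): 120 × 3 = 360.
The 6 extra days are Fri, Sat, Sun, Mon, Tue, Wed — 2 of them qualify.
Total: 360 + 2 = 362.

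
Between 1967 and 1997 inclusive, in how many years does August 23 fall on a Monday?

Day of week of August 23 in each year:
1967: Wed, 1968: Fri, 1969: Sat, 1970: Sun, 1971: Mon ✓, 1972: Wed, 1973: Thu, 1974: Fri, 1975: Sat, 1976: Mon ✓, 1977: Tue, 1978: Wed, 1979: Thu, 1980: Sat, 1981: Sun, 1982: Mon ✓, 1983: Tue, 1984: Thu, 1985: Fri, 1986: Sat, 1987: Sun, 1988: Tue, 1989: Wed, 1990: Thu, 1991: Fri, 1992: Sun, 1993: Mon ✓, 1994: Tue, 1995: Wed, 1996: Fri, 1997: Sat
Mondays: 1971, 1976, 1982, 1993.

4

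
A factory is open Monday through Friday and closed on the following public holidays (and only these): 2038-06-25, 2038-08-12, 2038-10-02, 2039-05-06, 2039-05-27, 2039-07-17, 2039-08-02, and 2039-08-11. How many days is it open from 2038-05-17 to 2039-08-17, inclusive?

322

2038-05-17 is a Monday.
From 2038-05-17 to 2039-08-17 is 458 days inclusive.
458 = 7 × 65 + 3, so there are 65 full weeks plus 3 extra days.
Each full week contributes 5 weekdays (Mon–Fri): 65 × 5 = 325.
The 3 extra days are Monday, Tuesday, Wednesday — 3 of them qualify.
Total: 325 + 3 = 328.
Holidays: 2038-06-25 (Fri); 2038-08-12 (Thu); 2038-10-02 (Sat); 2039-05-06 (Fri); 2039-05-27 (Fri); 2039-07-17 (Sun); 2039-08-02 (Tue); 2039-08-11 (Thu).
6 of the 8 holidays fall on weekdays; the rest are weekends and were already excluded.
Business days: 328 − 6 = 322.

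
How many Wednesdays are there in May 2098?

4

May 1, 2098 is a Thursday.
The range spans 31 days (inclusive of both endpoints).
31 = 7 × 4 + 3, so there are 4 full weeks plus 3 extra days.
Each full week contributes one Wednesday: 4 so far.
The 3 extra days are Thu, Fri, Sat — none qualify.
Total: 4 + 0 = 4.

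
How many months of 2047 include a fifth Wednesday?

4

A month has five Wednesdays exactly when Wednesday falls within its first (length − 28) days.
Jan: 31 days, starts Tue → 5 of Tue, Wed, Thu ✓
Feb: 28 days, starts Fri → 5 of (none)
Mar: 31 days, starts Fri → 5 of Fri, Sat, Sun
Apr: 30 days, starts Mon → 5 of Mon, Tue
May: 31 days, starts Wed → 5 of Wed, Thu, Fri ✓
Jun: 30 days, starts Sat → 5 of Sat, Sun
Jul: 31 days, starts Mon → 5 of Mon, Tue, Wed ✓
Aug: 31 days, starts Thu → 5 of Thu, Fri, Sat
Sep: 30 days, starts Sun → 5 of Sun, Mon
Oct: 31 days, starts Tue → 5 of Tue, Wed, Thu ✓
Nov: 30 days, starts Fri → 5 of Fri, Sat
Dec: 31 days, starts Sun → 5 of Sun, Mon, Tue
Months with five Wednesdays: Jan, May, Jul, Oct.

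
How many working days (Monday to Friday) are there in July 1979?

22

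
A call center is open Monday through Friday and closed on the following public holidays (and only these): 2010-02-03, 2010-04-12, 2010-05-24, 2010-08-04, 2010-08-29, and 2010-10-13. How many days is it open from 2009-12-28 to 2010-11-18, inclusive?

2009-12-28 is a Monday.
The range spans 326 days (inclusive of both endpoints).
326 = 7 × 46 + 4, so there are 46 full weeks plus 4 extra days.
Each full week contributes 5 weekdays (Mon–Fri): 46 × 5 = 230.
The 4 extra days are Monday, Tuesday, Wednesday, Thursday — 4 of them qualify.
Total: 230 + 4 = 234.
Holidays: 2010-02-03 (Wed); 2010-04-12 (Mon); 2010-05-24 (Mon); 2010-08-04 (Wed); 2010-08-29 (Sun); 2010-10-13 (Wed).
5 of the 6 holidays fall on weekdays; the rest are weekends and were already excluded.
Business days: 234 − 5 = 229.

229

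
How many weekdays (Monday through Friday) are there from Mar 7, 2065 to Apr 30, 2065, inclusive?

39 weekdays

Mar 7, 2065 is a Saturday.
That's 55 days from start to end, counting both.
55 = 7 × 7 + 6, so there are 7 full weeks plus 6 extra days.
Each full week contributes 5 weekdays (Mon–Fri): 7 × 5 = 35.
The 6 extra days are Sat, Sun, Mon, Tue, Wed, Thu — 4 of them qualify.
Total: 35 + 4 = 39.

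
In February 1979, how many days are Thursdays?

1979-02-01 is a Thursday.
That's 28 days from start to end, counting both.
28 = 7 × 4, so the span is exactly 4 full weeks.
Each full week contributes one Thursday: 4 so far.
Total: 4.

4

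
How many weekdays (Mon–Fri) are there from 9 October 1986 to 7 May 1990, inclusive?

933

9 October 1986 is a Thursday.
From 9 October 1986 to 7 May 1990 is 1307 days inclusive.
1307 = 7 × 186 + 5, so there are 186 full weeks plus 5 extra days.
Each full week contributes 5 weekdays (Mon–Fri): 186 × 5 = 930.
The 5 extra days are Thu, Fri, Sat, Sun, Mon — 3 of them qualify.
Total: 930 + 3 = 933.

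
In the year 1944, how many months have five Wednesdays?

4

A month has five Wednesdays exactly when Wednesday falls within its first (length − 28) days.
Jan: 31 days, starts Sat → 5 of Sat, Sun, Mon
Feb: 29 days, starts Tue → 5 of Tue
Mar: 31 days, starts Wed → 5 of Wed, Thu, Fri ✓
Apr: 30 days, starts Sat → 5 of Sat, Sun
May: 31 days, starts Mon → 5 of Mon, Tue, Wed ✓
Jun: 30 days, starts Thu → 5 of Thu, Fri
Jul: 31 days, starts Sat → 5 of Sat, Sun, Mon
Aug: 31 days, starts Tue → 5 of Tue, Wed, Thu ✓
Sep: 30 days, starts Fri → 5 of Fri, Sat
Oct: 31 days, starts Sun → 5 of Sun, Mon, Tue
Nov: 30 days, starts Wed → 5 of Wed, Thu ✓
Dec: 31 days, starts Fri → 5 of Fri, Sat, Sun
Months with five Wednesdays: Mar, May, Aug, Nov.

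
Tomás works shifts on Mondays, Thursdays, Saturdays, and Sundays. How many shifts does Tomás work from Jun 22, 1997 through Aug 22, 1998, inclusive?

244

Jun 22, 1997 is a Sunday.
That's 427 days from start to end, counting both.
427 = 7 × 61, so the span is exactly 61 full weeks.
Each full week contributes 4 days from the set (Mon, Thu, Sat, Sun): 61 × 4 = 244.
Total: 244.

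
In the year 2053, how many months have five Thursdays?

4

A month has five Thursdays exactly when Thursday falls within its first (length − 28) days.
Jan: 31 days, starts Wed → 5 of Wed, Thu, Fri ✓
Feb: 28 days, starts Sat → 5 of (none)
Mar: 31 days, starts Sat → 5 of Sat, Sun, Mon
Apr: 30 days, starts Tue → 5 of Tue, Wed
May: 31 days, starts Thu → 5 of Thu, Fri, Sat ✓
Jun: 30 days, starts Sun → 5 of Sun, Mon
Jul: 31 days, starts Tue → 5 of Tue, Wed, Thu ✓
Aug: 31 days, starts Fri → 5 of Fri, Sat, Sun
Sep: 30 days, starts Mon → 5 of Mon, Tue
Oct: 31 days, starts Wed → 5 of Wed, Thu, Fri ✓
Nov: 30 days, starts Sat → 5 of Sat, Sun
Dec: 31 days, starts Mon → 5 of Mon, Tue, Wed
Months with five Thursdays: Jan, May, Jul, Oct.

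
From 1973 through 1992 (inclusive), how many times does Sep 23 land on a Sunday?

4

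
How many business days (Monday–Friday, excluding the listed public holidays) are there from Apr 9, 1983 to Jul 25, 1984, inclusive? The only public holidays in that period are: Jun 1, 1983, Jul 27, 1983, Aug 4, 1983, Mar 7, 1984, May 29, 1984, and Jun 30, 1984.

Apr 9, 1983 is a Saturday.
From Apr 9, 1983 to Jul 25, 1984 is 474 days inclusive.
474 = 7 × 67 + 5, so there are 67 full weeks plus 5 extra days.
Each full week contributes 5 weekdays (Mon–Fri): 67 × 5 = 335.
The 5 extra days are Saturday, Sunday, Monday, Tuesday, Wednesday — 3 of them qualify.
Total: 335 + 3 = 338.
Holidays: Jun 1, 1983 (Wed); Jul 27, 1983 (Wed); Aug 4, 1983 (Thu); Mar 7, 1984 (Wed); May 29, 1984 (Tue); Jun 30, 1984 (Sat).
5 of the 6 holidays fall on weekdays; the rest are weekends and were already excluded.
Business days: 338 − 5 = 333.

333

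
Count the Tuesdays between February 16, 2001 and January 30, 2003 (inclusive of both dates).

102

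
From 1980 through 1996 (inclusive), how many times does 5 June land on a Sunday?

3

Day of week of June 5 in each year:
1980: Thu, 1981: Fri, 1982: Sat, 1983: Sun ✓, 1984: Tue, 1985: Wed, 1986: Thu, 1987: Fri, 1988: Sun ✓, 1989: Mon, 1990: Tue, 1991: Wed, 1992: Fri, 1993: Sat, 1994: Sun ✓, 1995: Mon, 1996: Wed
Sundays: 1983, 1988, 1994.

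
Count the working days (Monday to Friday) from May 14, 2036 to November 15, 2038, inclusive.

654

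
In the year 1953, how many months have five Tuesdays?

4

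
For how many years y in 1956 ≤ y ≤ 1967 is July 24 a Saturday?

1

Day of week of July 24 in each year:
1956: Tue, 1957: Wed, 1958: Thu, 1959: Fri, 1960: Sun, 1961: Mon, 1962: Tue, 1963: Wed, 1964: Fri, 1965: Sat ✓, 1966: Sun, 1967: Mon
Saturdays: 1965.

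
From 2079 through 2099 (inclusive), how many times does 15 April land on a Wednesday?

Day of week of April 15 in each year:
2079: Sat, 2080: Mon, 2081: Tue, 2082: Wed ✓, 2083: Thu, 2084: Sat, 2085: Sun, 2086: Mon, 2087: Tue, 2088: Thu, 2089: Fri, 2090: Sat, 2091: Sun, 2092: Tue, 2093: Wed ✓, 2094: Thu, 2095: Fri, 2096: Sun, 2097: Mon, 2098: Tue, 2099: Wed ✓
Wednesdays: 2082, 2093, 2099.

3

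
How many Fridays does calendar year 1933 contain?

52

1 January 1933 is a Sunday.
From 1 January 1933 to 31 December 1933 is 365 days inclusive.
365 = 7 × 52 + 1, so there are 52 full weeks plus 1 extra day.
Each full week contributes one Friday: 52 so far.
The 1 extra day is Sun — none qualify.
Total: 52 + 0 = 52.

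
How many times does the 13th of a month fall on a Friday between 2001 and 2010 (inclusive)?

Friday-the-13ths by year:
2001: Apr, Jul
2002: Sep, Dec
2003: Jun
2004: Feb, Aug
2005: May
2006: Jan, Oct
2007: Apr, Jul
2008: Jun
2009: Feb, Mar, Nov
2010: Aug

17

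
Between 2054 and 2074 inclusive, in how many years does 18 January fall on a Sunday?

Day of week of January 18 in each year:
2054: Sun ✓, 2055: Mon, 2056: Tue, 2057: Thu, 2058: Fri, 2059: Sat, 2060: Sun ✓, 2061: Tue, 2062: Wed, 2063: Thu, 2064: Fri, 2065: Sun ✓, 2066: Mon, 2067: Tue, 2068: Wed, 2069: Fri, 2070: Sat, 2071: Sun ✓, 2072: Mon, 2073: Wed, 2074: Thu
Sundays: 2054, 2060, 2065, 2071.

4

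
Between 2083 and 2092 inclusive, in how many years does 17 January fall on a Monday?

2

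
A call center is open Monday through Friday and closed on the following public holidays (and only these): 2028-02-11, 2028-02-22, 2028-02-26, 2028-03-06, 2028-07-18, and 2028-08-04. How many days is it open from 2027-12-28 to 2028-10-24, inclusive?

211

2027-12-28 is a Tuesday.
The range spans 302 days (inclusive of both endpoints).
302 = 7 × 43 + 1, so there are 43 full weeks plus 1 extra day.
Each full week contributes 5 weekdays (Mon–Fri): 43 × 5 = 215.
The 1 extra day is Tuesday — 1 of them qualifies.
Total: 215 + 1 = 216.
Holidays: 2028-02-11 (Fri); 2028-02-22 (Tue); 2028-02-26 (Sat); 2028-03-06 (Mon); 2028-07-18 (Tue); 2028-08-04 (Fri).
5 of the 6 holidays fall on weekdays; the rest are weekends and were already excluded.
Business days: 216 − 5 = 211.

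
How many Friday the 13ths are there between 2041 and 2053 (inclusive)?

Friday-the-13ths by year:
2041: Sep, Dec
2042: Jun
2043: Feb, Mar, Nov
2044: May
2045: Jan, Oct
2046: Apr, Jul
2047: Sep, Dec
2048: Mar, Nov
2049: Aug
2050: May
2051: Jan, Oct
2052: Sep, Dec
2053: Jun

22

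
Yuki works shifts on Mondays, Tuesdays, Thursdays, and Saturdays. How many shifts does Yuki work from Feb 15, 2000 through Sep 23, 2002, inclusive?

Feb 15, 2000 is a Tuesday.
That's 952 days from start to end, counting both.
952 = 7 × 136, so the span is exactly 136 full weeks.
Each full week contributes 4 days from the set (Mon, Tue, Thu, Sat): 136 × 4 = 544.
Total: 544.

544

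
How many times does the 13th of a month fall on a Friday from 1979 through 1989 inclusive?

Friday-the-13ths by year:
1979: Apr, Jul
1980: Jun
1981: Feb, Mar, Nov
1982: Aug
1983: May
1984: Jan, Apr, Jul
1985: Sep, Dec
1986: Jun
1987: Feb, Mar, Nov
1988: May
1989: Jan, Oct

20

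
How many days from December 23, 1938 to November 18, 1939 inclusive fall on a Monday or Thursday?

94

December 23, 1938 is a Friday.
That's 331 days from start to end, counting both.
331 = 7 × 47 + 2, so there are 47 full weeks plus 2 extra days.
Each full week contributes 2 days from the set (Mon, Thu): 47 × 2 = 94.
The 2 extra days are Friday, Saturday — none qualify.
Total: 94 + 0 = 94.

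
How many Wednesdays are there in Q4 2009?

1 October 2009 is a Thursday.
The range spans 92 days (inclusive of both endpoints).
92 = 7 × 13 + 1, so there are 13 full weeks plus 1 extra day.
Each full week contributes one Wednesday: 13 so far.
The 1 extra day is Thursday — none qualify.
Total: 13 + 0 = 13.

13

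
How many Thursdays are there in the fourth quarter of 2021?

13

2021-10-01 is a Friday.
From 2021-10-01 to 2021-12-31 is 92 days inclusive.
92 = 7 × 13 + 1, so there are 13 full weeks plus 1 extra day.
Each full week contributes one Thursday: 13 so far.
The 1 extra day is Fri — none qualify.
Total: 13 + 0 = 13.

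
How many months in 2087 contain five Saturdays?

4

A month has five Saturdays exactly when Saturday falls within its first (length − 28) days.
Jan: 31 days, starts Wed → 5 of Wed, Thu, Fri
Feb: 28 days, starts Sat → 5 of (none)
Mar: 31 days, starts Sat → 5 of Sat, Sun, Mon ✓
Apr: 30 days, starts Tue → 5 of Tue, Wed
May: 31 days, starts Thu → 5 of Thu, Fri, Sat ✓
Jun: 30 days, starts Sun → 5 of Sun, Mon
Jul: 31 days, starts Tue → 5 of Tue, Wed, Thu
Aug: 31 days, starts Fri → 5 of Fri, Sat, Sun ✓
Sep: 30 days, starts Mon → 5 of Mon, Tue
Oct: 31 days, starts Wed → 5 of Wed, Thu, Fri
Nov: 30 days, starts Sat → 5 of Sat, Sun ✓
Dec: 31 days, starts Mon → 5 of Mon, Tue, Wed
Months with five Saturdays: Mar, May, Aug, Nov.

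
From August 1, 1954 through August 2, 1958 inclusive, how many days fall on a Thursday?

August 1, 1954 is a Sunday.
The range spans 1463 days (inclusive of both endpoints).
1463 = 7 × 209, so the span is exactly 209 full weeks.
Each full week contributes one Thursday: 209 so far.

209 Thursdays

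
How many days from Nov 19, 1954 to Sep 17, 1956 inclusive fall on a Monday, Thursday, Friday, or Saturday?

Nov 19, 1954 is a Friday.
The range spans 669 days (inclusive of both endpoints).
669 = 7 × 95 + 4, so there are 95 full weeks plus 4 extra days.
Each full week contributes 4 days from the set (Mon, Thu, Fri, Sat): 95 × 4 = 380.
The 4 extra days are Fri, Sat, Sun, Mon — 3 of them qualify.
Total: 380 + 3 = 383.

383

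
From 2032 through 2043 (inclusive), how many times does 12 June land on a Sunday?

2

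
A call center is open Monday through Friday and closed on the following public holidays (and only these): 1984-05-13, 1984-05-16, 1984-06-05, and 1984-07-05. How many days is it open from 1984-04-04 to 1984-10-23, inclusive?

142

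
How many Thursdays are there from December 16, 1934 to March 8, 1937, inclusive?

December 16, 1934 is a Sunday.
The range spans 814 days (inclusive of both endpoints).
814 = 7 × 116 + 2, so there are 116 full weeks plus 2 extra days.
Each full week contributes one Thursday: 116 so far.
The 2 extra days are Sunday, Monday — none qualify.
Total: 116 + 0 = 116.

116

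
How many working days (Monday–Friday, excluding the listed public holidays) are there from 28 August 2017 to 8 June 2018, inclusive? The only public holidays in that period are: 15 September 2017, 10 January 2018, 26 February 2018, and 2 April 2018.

201 working days

28 August 2017 is a Monday.
The range spans 285 days (inclusive of both endpoints).
285 = 7 × 40 + 5, so there are 40 full weeks plus 5 extra days.
Each full week contributes 5 weekdays (Mon–Fri): 40 × 5 = 200.
The 5 extra days are Monday, Tuesday, Wednesday, Thursday, Friday — 5 of them qualify.
Total: 200 + 5 = 205.
Holidays: 15 September 2017 (Fri); 10 January 2018 (Wed); 26 February 2018 (Mon); 2 April 2018 (Mon).
All 4 holidays fall on weekdays, so subtract 4.
Business days: 205 − 4 = 201.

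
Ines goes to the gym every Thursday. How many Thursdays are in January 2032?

5

1 January 2032 is a Thursday.
That's 31 days from start to end, counting both.
31 = 7 × 4 + 3, so there are 4 full weeks plus 3 extra days.
Each full week contributes one Thursday: 4 so far.
The 3 extra days are Thu, Fri, Sat — 1 of them qualifies.
Total: 4 + 1 = 5.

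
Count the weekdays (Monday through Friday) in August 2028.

23 weekdays

1 August 2028 is a Tuesday.
That's 31 days from start to end, counting both.
31 = 7 × 4 + 3, so there are 4 full weeks plus 3 extra days.
Each full week contributes 5 weekdays (Mon–Fri): 4 × 5 = 20.
The 3 extra days are Tue, Wed, Thu — 3 of them qualify.
Total: 20 + 3 = 23.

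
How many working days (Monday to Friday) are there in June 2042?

21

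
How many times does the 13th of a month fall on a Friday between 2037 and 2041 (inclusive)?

10

Friday-the-13ths by year:
2037: Feb, Mar, Nov
2038: Aug
2039: May
2040: Jan, Apr, Jul
2041: Sep, Dec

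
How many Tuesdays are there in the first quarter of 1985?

13

1985-01-01 is a Tuesday.
From 1985-01-01 to 1985-03-31 is 90 days inclusive.
90 = 7 × 12 + 6, so there are 12 full weeks plus 6 extra days.
Each full week contributes one Tuesday: 12 so far.
The 6 extra days are Tuesday, Wednesday, Thursday, Friday, Saturday, Sunday — 1 of them qualifies.
Total: 12 + 1 = 13.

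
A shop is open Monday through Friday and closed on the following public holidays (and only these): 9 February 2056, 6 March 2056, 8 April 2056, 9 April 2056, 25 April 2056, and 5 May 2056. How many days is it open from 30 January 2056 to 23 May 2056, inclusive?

30 January 2056 is a Sunday.
From 30 January 2056 to 23 May 2056 is 115 days inclusive.
115 = 7 × 16 + 3, so there are 16 full weeks plus 3 extra days.
Each full week contributes 5 weekdays (Mon–Fri): 16 × 5 = 80.
The 3 extra days are Sunday, Monday, Tuesday — 2 of them qualify.
Total: 80 + 2 = 82.
Holidays: 9 February 2056 (Wed); 6 March 2056 (Mon); 8 April 2056 (Sat); 9 April 2056 (Sun); 25 April 2056 (Tue); 5 May 2056 (Fri).
4 of the 6 holidays fall on weekdays; the rest are weekends and were already excluded.
Business days: 82 − 4 = 78.

78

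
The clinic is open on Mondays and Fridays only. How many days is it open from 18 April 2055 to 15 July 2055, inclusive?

18 April 2055 is a Sunday.
That's 89 days from start to end, counting both.
89 = 7 × 12 + 5, so there are 12 full weeks plus 5 extra days.
Each full week contributes 2 days from the set (Mon, Fri): 12 × 2 = 24.
The 5 extra days are Sun, Mon, Tue, Wed, Thu — 1 of them qualifies.
Total: 24 + 1 = 25.

25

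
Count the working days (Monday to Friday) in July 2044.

21 weekdays

July 1, 2044 is a Friday.
The range spans 31 days (inclusive of both endpoints).
31 = 7 × 4 + 3, so there are 4 full weeks plus 3 extra days.
Each full week contributes 5 weekdays (Mon–Fri): 4 × 5 = 20.
The 3 extra days are Fri, Sat, Sun — 1 of them qualifies.
Total: 20 + 1 = 21.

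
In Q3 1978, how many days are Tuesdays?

13

July 1, 1978 is a Saturday.
That's 92 days from start to end, counting both.
92 = 7 × 13 + 1, so there are 13 full weeks plus 1 extra day.
Each full week contributes one Tuesday: 13 so far.
The 1 extra day is Sat — none qualify.
Total: 13 + 0 = 13.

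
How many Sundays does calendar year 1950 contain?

53

Jan 1, 1950 is a Sunday.
The range spans 365 days (inclusive of both endpoints).
365 = 7 × 52 + 1, so there are 52 full weeks plus 1 extra day.
Each full week contributes one Sunday: 52 so far.
The 1 extra day is Sunday — 1 of them qualifies.
Total: 52 + 1 = 53.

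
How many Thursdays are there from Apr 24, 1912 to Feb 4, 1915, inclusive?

146

Apr 24, 1912 is a Wednesday.
That's 1017 days from start to end, counting both.
1017 = 7 × 145 + 2, so there are 145 full weeks plus 2 extra days.
Each full week contributes one Thursday: 145 so far.
The 2 extra days are Wed, Thu — 1 of them qualifies.
Total: 145 + 1 = 146.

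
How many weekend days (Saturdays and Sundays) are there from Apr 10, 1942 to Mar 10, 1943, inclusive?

Apr 10, 1942 is a Friday.
That's 335 days from start to end, counting both.
335 = 7 × 47 + 6, so there are 47 full weeks plus 6 extra days.
Each full week contributes 2 weekend days (Sat, Sun): 47 × 2 = 94.
The 6 extra days are Fri, Sat, Sun, Mon, Tue, Wed — 2 of them qualify.
Total: 94 + 2 = 96.

96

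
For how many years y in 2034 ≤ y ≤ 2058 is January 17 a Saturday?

3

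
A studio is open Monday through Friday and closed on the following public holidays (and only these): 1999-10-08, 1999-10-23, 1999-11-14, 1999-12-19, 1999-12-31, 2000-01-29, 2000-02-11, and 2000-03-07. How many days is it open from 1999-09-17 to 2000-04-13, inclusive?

1999-09-17 is a Friday.
That's 210 days from start to end, counting both.
210 = 7 × 30, so the span is exactly 30 full weeks.
Each full week contributes 5 weekdays (Mon–Fri): 30 × 5 = 150.
Total: 150.
Holidays: 1999-10-08 (Fri); 1999-10-23 (Sat); 1999-11-14 (Sun); 1999-12-19 (Sun); 1999-12-31 (Fri); 2000-01-29 (Sat); 2000-02-11 (Fri); 2000-03-07 (Tue).
4 of the 8 holidays fall on weekdays; the rest are weekends and were already excluded.
Business days: 150 − 4 = 146.

146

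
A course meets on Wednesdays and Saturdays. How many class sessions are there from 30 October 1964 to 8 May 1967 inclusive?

263

30 October 1964 is a Friday.
From 30 October 1964 to 8 May 1967 is 921 days inclusive.
921 = 7 × 131 + 4, so there are 131 full weeks plus 4 extra days.
Each full week contributes 2 days from the set (Wed, Sat): 131 × 2 = 262.
The 4 extra days are Friday, Saturday, Sunday, Monday — 1 of them qualifies.
Total: 262 + 1 = 263.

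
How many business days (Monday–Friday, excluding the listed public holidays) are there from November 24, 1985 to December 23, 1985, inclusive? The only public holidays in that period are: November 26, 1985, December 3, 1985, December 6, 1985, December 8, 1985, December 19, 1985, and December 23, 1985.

November 24, 1985 is a Sunday.
That's 30 days from start to end, counting both.
30 = 7 × 4 + 2, so there are 4 full weeks plus 2 extra days.
Each full week contributes 5 weekdays (Mon–Fri): 4 × 5 = 20.
The 2 extra days are Sun, Mon — 1 of them qualifies.
Total: 20 + 1 = 21.
Holidays: November 26, 1985 (Tue); December 3, 1985 (Tue); December 6, 1985 (Fri); December 8, 1985 (Sun); December 19, 1985 (Thu); December 23, 1985 (Mon).
5 of the 6 holidays fall on weekdays; the rest are weekends and were already excluded.
Business days: 21 − 5 = 16.

16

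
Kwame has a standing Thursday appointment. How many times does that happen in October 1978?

1978-10-01 is a Sunday.
The range spans 31 days (inclusive of both endpoints).
31 = 7 × 4 + 3, so there are 4 full weeks plus 3 extra days.
Each full week contributes one Thursday: 4 so far.
The 3 extra days are Sun, Mon, Tue — none qualify.
Total: 4 + 0 = 4.

4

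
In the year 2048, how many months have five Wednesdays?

5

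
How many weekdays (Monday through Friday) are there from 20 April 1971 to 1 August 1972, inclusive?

336

20 April 1971 is a Tuesday.
From 20 April 1971 to 1 August 1972 is 470 days inclusive.
470 = 7 × 67 + 1, so there are 67 full weeks plus 1 extra day.
Each full week contributes 5 weekdays (Mon–Fri): 67 × 5 = 335.
The 1 extra day is Tuesday — 1 of them qualifies.
Total: 335 + 1 = 336.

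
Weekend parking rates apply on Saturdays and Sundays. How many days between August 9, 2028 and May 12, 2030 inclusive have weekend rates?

August 9, 2028 is a Wednesday.
The range spans 642 days (inclusive of both endpoints).
642 = 7 × 91 + 5, so there are 91 full weeks plus 5 extra days.
Each full week contributes 2 weekend days (Sat, Sun): 91 × 2 = 182.
The 5 extra days are Wed, Thu, Fri, Sat, Sun — 2 of them qualify.
Total: 182 + 2 = 184.

184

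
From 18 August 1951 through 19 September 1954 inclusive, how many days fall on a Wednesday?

161

18 August 1951 is a Saturday.
The range spans 1129 days (inclusive of both endpoints).
1129 = 7 × 161 + 2, so there are 161 full weeks plus 2 extra days.
Each full week contributes one Wednesday: 161 so far.
The 2 extra days are Sat, Sun — none qualify.
Total: 161 + 0 = 161.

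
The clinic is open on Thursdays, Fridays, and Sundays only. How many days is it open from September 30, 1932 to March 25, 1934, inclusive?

233

September 30, 1932 is a Friday.
From September 30, 1932 to March 25, 1934 is 542 days inclusive.
542 = 7 × 77 + 3, so there are 77 full weeks plus 3 extra days.
Each full week contributes 3 days from the set (Thu, Fri, Sun): 77 × 3 = 231.
The 3 extra days are Friday, Saturday, Sunday — 2 of them qualify.
Total: 231 + 2 = 233.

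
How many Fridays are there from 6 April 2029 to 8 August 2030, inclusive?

70 Fridays

6 April 2029 is a Friday.
The range spans 490 days (inclusive of both endpoints).
490 = 7 × 70, so the span is exactly 70 full weeks.
Each full week contributes one Friday: 70 so far.
Total: 70.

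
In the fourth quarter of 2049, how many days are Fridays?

14

2049-10-01 is a Friday.
The range spans 92 days (inclusive of both endpoints).
92 = 7 × 13 + 1, so there are 13 full weeks plus 1 extra day.
Each full week contributes one Friday: 13 so far.
The 1 extra day is Fri — 1 of them qualifies.
Total: 13 + 1 = 14.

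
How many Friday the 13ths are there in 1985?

2

The 13th falls on a Friday when the month's 13th has weekday Fri.
Jan 13 is Sun; Feb 13 is Wed; Mar 13 is Wed; Apr 13 is Sat; May 13 is Mon; Jun 13 is Thu; Jul 13 is Sat; Aug 13 is Tue; Sep 13 is Fri ✓; Oct 13 is Sun; Nov 13 is Wed; Dec 13 is Fri ✓.
Friday the 13ths: Sep, Dec.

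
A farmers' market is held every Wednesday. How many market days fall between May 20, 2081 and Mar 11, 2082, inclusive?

May 20, 2081 is a Tuesday.
The range spans 296 days (inclusive of both endpoints).
296 = 7 × 42 + 2, so there are 42 full weeks plus 2 extra days.
Each full week contributes one Wednesday: 42 so far.
The 2 extra days are Tue, Wed — 1 of them qualifies.
Total: 42 + 1 = 43.

43 Wednesdays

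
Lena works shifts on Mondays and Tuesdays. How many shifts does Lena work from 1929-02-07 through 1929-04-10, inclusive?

1929-02-07 is a Thursday.
That's 63 days from start to end, counting both.
63 = 7 × 9, so the span is exactly 9 full weeks.
Each full week contributes 2 days from the set (Mon, Tue): 9 × 2 = 18.
Total: 18.

18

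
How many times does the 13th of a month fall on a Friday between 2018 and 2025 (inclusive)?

Friday-the-13ths by year:
2018: Apr, Jul
2019: Sep, Dec
2020: Mar, Nov
2021: Aug
2022: May
2023: Jan, Oct
2024: Sep, Dec
2025: Jun

13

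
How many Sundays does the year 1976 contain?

52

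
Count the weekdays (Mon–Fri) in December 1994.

Dec 1, 1994 is a Thursday.
The range spans 31 days (inclusive of both endpoints).
31 = 7 × 4 + 3, so there are 4 full weeks plus 3 extra days.
Each full week contributes 5 weekdays (Mon–Fri): 4 × 5 = 20.
The 3 extra days are Thursday, Friday, Saturday — 2 of them qualify.
Total: 20 + 2 = 22.

22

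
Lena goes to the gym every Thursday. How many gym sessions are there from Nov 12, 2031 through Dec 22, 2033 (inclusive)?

Nov 12, 2031 is a Wednesday.
The range spans 772 days (inclusive of both endpoints).
772 = 7 × 110 + 2, so there are 110 full weeks plus 2 extra days.
Each full week contributes one Thursday: 110 so far.
The 2 extra days are Wednesday, Thursday — 1 of them qualifies.
Total: 110 + 1 = 111.

111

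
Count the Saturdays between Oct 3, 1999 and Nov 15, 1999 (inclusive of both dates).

Oct 3, 1999 is a Sunday.
From Oct 3, 1999 to Nov 15, 1999 is 44 days inclusive.
44 = 7 × 6 + 2, so there are 6 full weeks plus 2 extra days.
Each full week contributes one Saturday: 6 so far.
The 2 extra days are Sun, Mon — none qualify.
Total: 6 + 0 = 6.

6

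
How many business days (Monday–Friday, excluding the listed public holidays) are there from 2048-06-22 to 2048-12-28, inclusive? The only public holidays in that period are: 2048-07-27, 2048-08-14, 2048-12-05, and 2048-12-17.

2048-06-22 is a Monday.
That's 190 days from start to end, counting both.
190 = 7 × 27 + 1, so there are 27 full weeks plus 1 extra day.
Each full week contributes 5 weekdays (Mon–Fri): 27 × 5 = 135.
The 1 extra day is Monday — 1 of them qualifies.
Total: 135 + 1 = 136.
Holidays: 2048-07-27 (Mon); 2048-08-14 (Fri); 2048-12-05 (Sat); 2048-12-17 (Thu).
3 of the 4 holidays fall on weekdays; the rest are weekends and were already excluded.
Business days: 136 − 3 = 133.

133 business days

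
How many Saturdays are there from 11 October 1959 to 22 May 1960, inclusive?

32

11 October 1959 is a Sunday.
From 11 October 1959 to 22 May 1960 is 225 days inclusive.
225 = 7 × 32 + 1, so there are 32 full weeks plus 1 extra day.
Each full week contributes one Saturday: 32 so far.
The 1 extra day is Sun — none qualify.
Total: 32 + 0 = 32.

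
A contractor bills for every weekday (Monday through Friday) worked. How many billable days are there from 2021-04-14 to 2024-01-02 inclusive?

2021-04-14 is a Wednesday.
That's 994 days from start to end, counting both.
994 = 7 × 142, so the span is exactly 142 full weeks.
Each full week contributes 5 weekdays (Mon–Fri): 142 × 5 = 710.

710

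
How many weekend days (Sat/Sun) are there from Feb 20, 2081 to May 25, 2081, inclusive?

28

Feb 20, 2081 is a Thursday.
From Feb 20, 2081 to May 25, 2081 is 95 days inclusive.
95 = 7 × 13 + 4, so there are 13 full weeks plus 4 extra days.
Each full week contributes 2 weekend days (Sat, Sun): 13 × 2 = 26.
The 4 extra days are Thu, Fri, Sat, Sun — 2 of them qualify.
Total: 26 + 2 = 28.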